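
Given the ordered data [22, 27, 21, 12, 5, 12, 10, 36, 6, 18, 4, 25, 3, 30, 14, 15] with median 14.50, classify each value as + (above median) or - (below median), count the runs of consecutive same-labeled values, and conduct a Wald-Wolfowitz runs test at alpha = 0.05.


Step 1: Compute median = 14.50; label A = above, B = below.
Labels in order: AAABBBBABABABABA  (n_A = 8, n_B = 8)
Step 2: Count runs R = 11.
Step 3: Under H0 (random ordering), E[R] = 2*n_A*n_B/(n_A+n_B) + 1 = 2*8*8/16 + 1 = 9.0000.
        Var[R] = 2*n_A*n_B*(2*n_A*n_B - n_A - n_B) / ((n_A+n_B)^2 * (n_A+n_B-1)) = 14336/3840 = 3.7333.
        SD[R] = 1.9322.
Step 4: Continuity-corrected z = (R - 0.5 - E[R]) / SD[R] = (11 - 0.5 - 9.0000) / 1.9322 = 0.7763.
Step 5: Two-sided p-value via normal approximation = 2*(1 - Phi(|z|)) = 0.437558.
Step 6: alpha = 0.05. fail to reject H0.

R = 11, z = 0.7763, p = 0.437558, fail to reject H0.


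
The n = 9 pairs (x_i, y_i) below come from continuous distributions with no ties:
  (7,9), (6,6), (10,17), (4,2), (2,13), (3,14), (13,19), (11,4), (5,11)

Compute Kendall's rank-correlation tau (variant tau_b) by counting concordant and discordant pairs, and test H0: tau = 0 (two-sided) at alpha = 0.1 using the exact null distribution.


Step 1: Enumerate the 36 unordered pairs (i,j) with i<j and classify each by sign(x_j-x_i) * sign(y_j-y_i).
  (1,2):dx=-1,dy=-3->C; (1,3):dx=+3,dy=+8->C; (1,4):dx=-3,dy=-7->C; (1,5):dx=-5,dy=+4->D
  (1,6):dx=-4,dy=+5->D; (1,7):dx=+6,dy=+10->C; (1,8):dx=+4,dy=-5->D; (1,9):dx=-2,dy=+2->D
  (2,3):dx=+4,dy=+11->C; (2,4):dx=-2,dy=-4->C; (2,5):dx=-4,dy=+7->D; (2,6):dx=-3,dy=+8->D
  (2,7):dx=+7,dy=+13->C; (2,8):dx=+5,dy=-2->D; (2,9):dx=-1,dy=+5->D; (3,4):dx=-6,dy=-15->C
  (3,5):dx=-8,dy=-4->C; (3,6):dx=-7,dy=-3->C; (3,7):dx=+3,dy=+2->C; (3,8):dx=+1,dy=-13->D
  (3,9):dx=-5,dy=-6->C; (4,5):dx=-2,dy=+11->D; (4,6):dx=-1,dy=+12->D; (4,7):dx=+9,dy=+17->C
  (4,8):dx=+7,dy=+2->C; (4,9):dx=+1,dy=+9->C; (5,6):dx=+1,dy=+1->C; (5,7):dx=+11,dy=+6->C
  (5,8):dx=+9,dy=-9->D; (5,9):dx=+3,dy=-2->D; (6,7):dx=+10,dy=+5->C; (6,8):dx=+8,dy=-10->D
  (6,9):dx=+2,dy=-3->D; (7,8):dx=-2,dy=-15->C; (7,9):dx=-8,dy=-8->C; (8,9):dx=-6,dy=+7->D
Step 2: C = 20, D = 16, total pairs = 36.
Step 3: tau = (C - D)/(n(n-1)/2) = (20 - 16)/36 = 0.111111.
Step 4: Exact two-sided p-value (enumerate n! = 362880 permutations of y under H0): p = 0.761414.
Step 5: alpha = 0.1. fail to reject H0.

tau_b = 0.1111 (C=20, D=16), p = 0.761414, fail to reject H0.


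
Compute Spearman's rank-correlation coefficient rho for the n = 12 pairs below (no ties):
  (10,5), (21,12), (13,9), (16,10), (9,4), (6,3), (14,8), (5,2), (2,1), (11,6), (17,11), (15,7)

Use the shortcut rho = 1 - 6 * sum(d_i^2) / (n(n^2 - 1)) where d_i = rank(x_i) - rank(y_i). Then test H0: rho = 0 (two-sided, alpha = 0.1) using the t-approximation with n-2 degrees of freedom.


Step 1: Rank x and y separately (midranks; no ties here).
rank(x): 10->5, 21->12, 13->7, 16->10, 9->4, 6->3, 14->8, 5->2, 2->1, 11->6, 17->11, 15->9
rank(y): 5->5, 12->12, 9->9, 10->10, 4->4, 3->3, 8->8, 2->2, 1->1, 6->6, 11->11, 7->7
Step 2: d_i = R_x(i) - R_y(i); compute d_i^2.
  (5-5)^2=0, (12-12)^2=0, (7-9)^2=4, (10-10)^2=0, (4-4)^2=0, (3-3)^2=0, (8-8)^2=0, (2-2)^2=0, (1-1)^2=0, (6-6)^2=0, (11-11)^2=0, (9-7)^2=4
sum(d^2) = 8.
Step 3: rho = 1 - 6*8 / (12*(12^2 - 1)) = 1 - 48/1716 = 0.972028.
Step 4: Under H0, t = rho * sqrt((n-2)/(1-rho^2)) = 13.0876 ~ t(10).
Step 5: Two-sided p-value from the t-distribution with 10 df = 0.000000.
Step 6: alpha = 0.1. reject H0.

rho = 0.9720, p = 0.000000, reject H0 at alpha = 0.1.


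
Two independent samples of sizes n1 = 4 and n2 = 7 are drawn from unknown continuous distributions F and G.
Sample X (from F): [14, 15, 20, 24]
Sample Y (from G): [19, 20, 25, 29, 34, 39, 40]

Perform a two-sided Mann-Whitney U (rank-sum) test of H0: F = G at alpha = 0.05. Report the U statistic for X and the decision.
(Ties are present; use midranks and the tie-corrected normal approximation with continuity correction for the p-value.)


Step 1: Combine and sort all 11 observations; assign midranks.
sorted (value, group): (14,X), (15,X), (19,Y), (20,X), (20,Y), (24,X), (25,Y), (29,Y), (34,Y), (39,Y), (40,Y)
ranks: 14->1, 15->2, 19->3, 20->4.5, 20->4.5, 24->6, 25->7, 29->8, 34->9, 39->10, 40->11
Step 2: Rank sum for X: R1 = 1 + 2 + 4.5 + 6 = 13.5.
Step 3: U_X = R1 - n1(n1+1)/2 = 13.5 - 4*5/2 = 13.5 - 10 = 3.5.
       U_Y = n1*n2 - U_X = 28 - 3.5 = 24.5.
Step 4: Ties are present, so use the tie-corrected normal approximation (with continuity correction) for the p-value.
Step 5: p-value = 0.058207; compare to alpha = 0.05. fail to reject H0.

U_X = 3.5, p = 0.058207, fail to reject H0 at alpha = 0.05.


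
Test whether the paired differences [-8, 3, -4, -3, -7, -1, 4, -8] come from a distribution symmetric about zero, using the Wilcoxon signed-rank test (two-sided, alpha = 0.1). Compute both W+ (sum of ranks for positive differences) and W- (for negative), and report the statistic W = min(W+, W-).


Step 1: Drop any zero differences (none here) and take |d_i|.
|d| = [8, 3, 4, 3, 7, 1, 4, 8]
Step 2: Midrank |d_i| (ties get averaged ranks).
ranks: |8|->7.5, |3|->2.5, |4|->4.5, |3|->2.5, |7|->6, |1|->1, |4|->4.5, |8|->7.5
Step 3: Attach original signs; sum ranks with positive sign and with negative sign.
W+ = 2.5 + 4.5 = 7
W- = 7.5 + 4.5 + 2.5 + 6 + 1 + 7.5 = 29
(Check: W+ + W- = 36 should equal n(n+1)/2 = 36.)
Step 4: Test statistic W = min(W+, W-) = 7.
Step 5: Ties in |d|, so use the tie-corrected normal approximation.
        E[W] = n(n+1)/4 = 8*9/4 = 18.
        Tie groups: |d|=3 (t=2), |d|=4 (t=2), |d|=8 (t=2); sum(t^3 - t) = 18.
        Var[W] = n(n+1)(2n+1)/24 - sum(t^3-t)/48 = 1224/24 - 18/48 = 50.625.
        z = (W - E[W]) / sqrt(Var[W]) = (7 - 18) / 7.1151 = -1.5460.
        Two-sided p = 2*Phi(z) = 0.122104.
Step 6: alpha = 0.1. fail to reject H0.

W+ = 7, W- = 29, W = min = 7, p = 0.122104, fail to reject H0.


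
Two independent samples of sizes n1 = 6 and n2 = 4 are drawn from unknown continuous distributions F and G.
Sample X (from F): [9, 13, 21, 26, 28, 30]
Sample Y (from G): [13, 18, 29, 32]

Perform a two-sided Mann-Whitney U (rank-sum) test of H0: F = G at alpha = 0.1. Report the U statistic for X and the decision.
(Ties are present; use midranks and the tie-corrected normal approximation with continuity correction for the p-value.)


Step 1: Combine and sort all 10 observations; assign midranks.
sorted (value, group): (9,X), (13,X), (13,Y), (18,Y), (21,X), (26,X), (28,X), (29,Y), (30,X), (32,Y)
ranks: 9->1, 13->2.5, 13->2.5, 18->4, 21->5, 26->6, 28->7, 29->8, 30->9, 32->10
Step 2: Rank sum for X: R1 = 1 + 2.5 + 5 + 6 + 7 + 9 = 30.5.
Step 3: U_X = R1 - n1(n1+1)/2 = 30.5 - 6*7/2 = 30.5 - 21 = 9.5.
       U_Y = n1*n2 - U_X = 24 - 9.5 = 14.5.
Step 4: Ties are present, so use the tie-corrected normal approximation (with continuity correction) for the p-value.
Step 5: p-value = 0.668870; compare to alpha = 0.1. fail to reject H0.

U_X = 9.5, p = 0.668870, fail to reject H0 at alpha = 0.1.


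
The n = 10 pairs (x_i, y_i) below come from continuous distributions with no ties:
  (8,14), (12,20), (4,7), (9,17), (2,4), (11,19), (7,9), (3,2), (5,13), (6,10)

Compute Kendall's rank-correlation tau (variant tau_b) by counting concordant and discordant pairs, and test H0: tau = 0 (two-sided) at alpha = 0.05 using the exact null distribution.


Step 1: Enumerate the 45 unordered pairs (i,j) with i<j and classify each by sign(x_j-x_i) * sign(y_j-y_i).
  (1,2):dx=+4,dy=+6->C; (1,3):dx=-4,dy=-7->C; (1,4):dx=+1,dy=+3->C; (1,5):dx=-6,dy=-10->C
  (1,6):dx=+3,dy=+5->C; (1,7):dx=-1,dy=-5->C; (1,8):dx=-5,dy=-12->C; (1,9):dx=-3,dy=-1->C
  (1,10):dx=-2,dy=-4->C; (2,3):dx=-8,dy=-13->C; (2,4):dx=-3,dy=-3->C; (2,5):dx=-10,dy=-16->C
  (2,6):dx=-1,dy=-1->C; (2,7):dx=-5,dy=-11->C; (2,8):dx=-9,dy=-18->C; (2,9):dx=-7,dy=-7->C
  (2,10):dx=-6,dy=-10->C; (3,4):dx=+5,dy=+10->C; (3,5):dx=-2,dy=-3->C; (3,6):dx=+7,dy=+12->C
  (3,7):dx=+3,dy=+2->C; (3,8):dx=-1,dy=-5->C; (3,9):dx=+1,dy=+6->C; (3,10):dx=+2,dy=+3->C
  (4,5):dx=-7,dy=-13->C; (4,6):dx=+2,dy=+2->C; (4,7):dx=-2,dy=-8->C; (4,8):dx=-6,dy=-15->C
  (4,9):dx=-4,dy=-4->C; (4,10):dx=-3,dy=-7->C; (5,6):dx=+9,dy=+15->C; (5,7):dx=+5,dy=+5->C
  (5,8):dx=+1,dy=-2->D; (5,9):dx=+3,dy=+9->C; (5,10):dx=+4,dy=+6->C; (6,7):dx=-4,dy=-10->C
  (6,8):dx=-8,dy=-17->C; (6,9):dx=-6,dy=-6->C; (6,10):dx=-5,dy=-9->C; (7,8):dx=-4,dy=-7->C
  (7,9):dx=-2,dy=+4->D; (7,10):dx=-1,dy=+1->D; (8,9):dx=+2,dy=+11->C; (8,10):dx=+3,dy=+8->C
  (9,10):dx=+1,dy=-3->D
Step 2: C = 41, D = 4, total pairs = 45.
Step 3: tau = (C - D)/(n(n-1)/2) = (41 - 4)/45 = 0.822222.
Step 4: Exact two-sided p-value (enumerate n! = 3628800 permutations of y under H0): p = 0.000358.
Step 5: alpha = 0.05. reject H0.

tau_b = 0.8222 (C=41, D=4), p = 0.000358, reject H0.


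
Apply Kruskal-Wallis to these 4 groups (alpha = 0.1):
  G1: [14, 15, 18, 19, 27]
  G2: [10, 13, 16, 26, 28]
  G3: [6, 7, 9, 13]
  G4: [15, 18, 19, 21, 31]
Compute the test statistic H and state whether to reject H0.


Step 1: Combine all N = 19 observations and assign midranks.
sorted (value, group, rank): (6,G3,1), (7,G3,2), (9,G3,3), (10,G2,4), (13,G2,5.5), (13,G3,5.5), (14,G1,7), (15,G1,8.5), (15,G4,8.5), (16,G2,10), (18,G1,11.5), (18,G4,11.5), (19,G1,13.5), (19,G4,13.5), (21,G4,15), (26,G2,16), (27,G1,17), (28,G2,18), (31,G4,19)
Step 2: Sum ranks within each group.
R_1 = 57.5 (n_1 = 5)
R_2 = 53.5 (n_2 = 5)
R_3 = 11.5 (n_3 = 4)
R_4 = 67.5 (n_4 = 5)
Step 3: H = 12/(N(N+1)) * sum(R_i^2/n_i) - 3(N+1)
     = 12/(19*20) * (57.5^2/5 + 53.5^2/5 + 11.5^2/4 + 67.5^2/5) - 3*20
     = 0.031579 * 2178.01 - 60
     = 8.779342.
Step 4: Ties present; correction factor C = 1 - 24/(19^3 - 19) = 0.996491. Corrected H = 8.779342 / 0.996491 = 8.810255.
Step 5: Under H0, H ~ chi^2(3); p-value = 0.031923.
Step 6: alpha = 0.1. reject H0.

H = 8.8103, df = 3, p = 0.031923, reject H0.


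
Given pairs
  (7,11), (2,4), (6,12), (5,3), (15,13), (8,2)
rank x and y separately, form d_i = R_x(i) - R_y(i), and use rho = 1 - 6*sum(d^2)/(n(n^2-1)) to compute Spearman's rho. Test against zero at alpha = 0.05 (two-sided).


Step 1: Rank x and y separately (midranks; no ties here).
rank(x): 7->4, 2->1, 6->3, 5->2, 15->6, 8->5
rank(y): 11->4, 4->3, 12->5, 3->2, 13->6, 2->1
Step 2: d_i = R_x(i) - R_y(i); compute d_i^2.
  (4-4)^2=0, (1-3)^2=4, (3-5)^2=4, (2-2)^2=0, (6-6)^2=0, (5-1)^2=16
sum(d^2) = 24.
Step 3: rho = 1 - 6*24 / (6*(6^2 - 1)) = 1 - 144/210 = 0.314286.
Step 4: Under H0, t = rho * sqrt((n-2)/(1-rho^2)) = 0.6621 ~ t(4).
Step 5: Two-sided p-value from the t-distribution with 4 df = 0.544093.
Step 6: alpha = 0.05. fail to reject H0.

rho = 0.3143, p = 0.544093, fail to reject H0 at alpha = 0.05.


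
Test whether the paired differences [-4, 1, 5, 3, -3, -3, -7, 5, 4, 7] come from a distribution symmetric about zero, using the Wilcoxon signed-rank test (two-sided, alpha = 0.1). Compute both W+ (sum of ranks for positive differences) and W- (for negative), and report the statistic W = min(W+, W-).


Step 1: Drop any zero differences (none here) and take |d_i|.
|d| = [4, 1, 5, 3, 3, 3, 7, 5, 4, 7]
Step 2: Midrank |d_i| (ties get averaged ranks).
ranks: |4|->5.5, |1|->1, |5|->7.5, |3|->3, |3|->3, |3|->3, |7|->9.5, |5|->7.5, |4|->5.5, |7|->9.5
Step 3: Attach original signs; sum ranks with positive sign and with negative sign.
W+ = 1 + 7.5 + 3 + 7.5 + 5.5 + 9.5 = 34
W- = 5.5 + 3 + 3 + 9.5 = 21
(Check: W+ + W- = 55 should equal n(n+1)/2 = 55.)
Step 4: Test statistic W = min(W+, W-) = 21.
Step 5: Ties in |d|, so use the tie-corrected normal approximation.
        E[W] = n(n+1)/4 = 10*11/4 = 27.5.
        Tie groups: |d|=3 (t=3), |d|=4 (t=2), |d|=5 (t=2), |d|=7 (t=2); sum(t^3 - t) = 42.
        Var[W] = n(n+1)(2n+1)/24 - sum(t^3-t)/48 = 2310/24 - 42/48 = 95.375.
        z = (W - E[W]) / sqrt(Var[W]) = (21 - 27.5) / 9.7660 = -0.6656.
        Two-sided p = 2*Phi(z) = 0.505684.
Step 6: alpha = 0.1. fail to reject H0.

W+ = 34, W- = 21, W = min = 21, p = 0.505684, fail to reject H0.


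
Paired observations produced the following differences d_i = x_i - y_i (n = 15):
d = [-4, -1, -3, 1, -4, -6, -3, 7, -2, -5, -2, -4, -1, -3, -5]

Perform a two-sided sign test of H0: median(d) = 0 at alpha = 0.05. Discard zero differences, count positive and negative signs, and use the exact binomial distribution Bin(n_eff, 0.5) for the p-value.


Step 1: Discard zero differences. Original n = 15; n_eff = number of nonzero differences = 15.
Nonzero differences (with sign): -4, -1, -3, +1, -4, -6, -3, +7, -2, -5, -2, -4, -1, -3, -5
Step 2: Count signs: positive = 2, negative = 13.
Step 3: Under H0: P(positive) = 0.5, so the number of positives S ~ Bin(15, 0.5).
Step 4: Two-sided exact p-value = sum of Bin(15,0.5) probabilities at or below the observed probability = 0.007385.
Step 5: alpha = 0.05. reject H0.

n_eff = 15, pos = 2, neg = 13, p = 0.007385, reject H0.


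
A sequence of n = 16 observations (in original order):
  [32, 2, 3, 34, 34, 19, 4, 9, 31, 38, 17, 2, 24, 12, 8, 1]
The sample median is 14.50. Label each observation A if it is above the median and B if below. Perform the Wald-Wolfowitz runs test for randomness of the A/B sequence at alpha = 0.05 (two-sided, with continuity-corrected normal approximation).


Step 1: Compute median = 14.50; label A = above, B = below.
Labels in order: ABBAAABBAAABABBB  (n_A = 8, n_B = 8)
Step 2: Count runs R = 8.
Step 3: Under H0 (random ordering), E[R] = 2*n_A*n_B/(n_A+n_B) + 1 = 2*8*8/16 + 1 = 9.0000.
        Var[R] = 2*n_A*n_B*(2*n_A*n_B - n_A - n_B) / ((n_A+n_B)^2 * (n_A+n_B-1)) = 14336/3840 = 3.7333.
        SD[R] = 1.9322.
Step 4: Continuity-corrected z = (R + 0.5 - E[R]) / SD[R] = (8 + 0.5 - 9.0000) / 1.9322 = -0.2588.
Step 5: Two-sided p-value via normal approximation = 2*(1 - Phi(|z|)) = 0.795809.
Step 6: alpha = 0.05. fail to reject H0.

R = 8, z = -0.2588, p = 0.795809, fail to reject H0.


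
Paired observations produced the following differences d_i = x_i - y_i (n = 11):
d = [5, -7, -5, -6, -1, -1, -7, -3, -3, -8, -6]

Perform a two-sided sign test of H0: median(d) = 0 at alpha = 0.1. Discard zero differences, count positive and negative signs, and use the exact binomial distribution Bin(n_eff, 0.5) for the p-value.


Step 1: Discard zero differences. Original n = 11; n_eff = number of nonzero differences = 11.
Nonzero differences (with sign): +5, -7, -5, -6, -1, -1, -7, -3, -3, -8, -6
Step 2: Count signs: positive = 1, negative = 10.
Step 3: Under H0: P(positive) = 0.5, so the number of positives S ~ Bin(11, 0.5).
Step 4: Two-sided exact p-value = sum of Bin(11,0.5) probabilities at or below the observed probability = 0.011719.
Step 5: alpha = 0.1. reject H0.

n_eff = 11, pos = 1, neg = 10, p = 0.011719, reject H0.


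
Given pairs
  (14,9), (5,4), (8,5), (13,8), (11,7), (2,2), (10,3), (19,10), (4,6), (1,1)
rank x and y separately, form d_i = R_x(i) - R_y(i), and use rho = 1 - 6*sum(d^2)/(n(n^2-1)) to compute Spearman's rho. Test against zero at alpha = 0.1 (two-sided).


Step 1: Rank x and y separately (midranks; no ties here).
rank(x): 14->9, 5->4, 8->5, 13->8, 11->7, 2->2, 10->6, 19->10, 4->3, 1->1
rank(y): 9->9, 4->4, 5->5, 8->8, 7->7, 2->2, 3->3, 10->10, 6->6, 1->1
Step 2: d_i = R_x(i) - R_y(i); compute d_i^2.
  (9-9)^2=0, (4-4)^2=0, (5-5)^2=0, (8-8)^2=0, (7-7)^2=0, (2-2)^2=0, (6-3)^2=9, (10-10)^2=0, (3-6)^2=9, (1-1)^2=0
sum(d^2) = 18.
Step 3: rho = 1 - 6*18 / (10*(10^2 - 1)) = 1 - 108/990 = 0.890909.
Step 4: Under H0, t = rho * sqrt((n-2)/(1-rho^2)) = 5.5482 ~ t(8).
Step 5: Two-sided p-value from the t-distribution with 8 df = 0.000542.
Step 6: alpha = 0.1. reject H0.

rho = 0.8909, p = 0.000542, reject H0 at alpha = 0.1.


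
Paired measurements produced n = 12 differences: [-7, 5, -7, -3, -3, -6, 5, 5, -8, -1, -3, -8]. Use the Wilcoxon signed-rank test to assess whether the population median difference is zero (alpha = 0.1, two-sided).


Step 1: Drop any zero differences (none here) and take |d_i|.
|d| = [7, 5, 7, 3, 3, 6, 5, 5, 8, 1, 3, 8]
Step 2: Midrank |d_i| (ties get averaged ranks).
ranks: |7|->9.5, |5|->6, |7|->9.5, |3|->3, |3|->3, |6|->8, |5|->6, |5|->6, |8|->11.5, |1|->1, |3|->3, |8|->11.5
Step 3: Attach original signs; sum ranks with positive sign and with negative sign.
W+ = 6 + 6 + 6 = 18
W- = 9.5 + 9.5 + 3 + 3 + 8 + 11.5 + 1 + 3 + 11.5 = 60
(Check: W+ + W- = 78 should equal n(n+1)/2 = 78.)
Step 4: Test statistic W = min(W+, W-) = 18.
Step 5: Ties in |d|, so use the tie-corrected normal approximation.
        E[W] = n(n+1)/4 = 12*13/4 = 39.
        Tie groups: |d|=3 (t=3), |d|=5 (t=3), |d|=7 (t=2), |d|=8 (t=2); sum(t^3 - t) = 60.
        Var[W] = n(n+1)(2n+1)/24 - sum(t^3-t)/48 = 3900/24 - 60/48 = 161.25.
        z = (W - E[W]) / sqrt(Var[W]) = (18 - 39) / 12.6984 = -1.6537.
        Two-sided p = 2*Phi(z) = 0.098179.
Step 6: alpha = 0.1. reject H0.

W+ = 18, W- = 60, W = min = 18, p = 0.098179, reject H0.


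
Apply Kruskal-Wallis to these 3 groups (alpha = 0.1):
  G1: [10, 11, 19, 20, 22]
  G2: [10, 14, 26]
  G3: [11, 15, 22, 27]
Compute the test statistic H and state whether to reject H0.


Step 1: Combine all N = 12 observations and assign midranks.
sorted (value, group, rank): (10,G1,1.5), (10,G2,1.5), (11,G1,3.5), (11,G3,3.5), (14,G2,5), (15,G3,6), (19,G1,7), (20,G1,8), (22,G1,9.5), (22,G3,9.5), (26,G2,11), (27,G3,12)
Step 2: Sum ranks within each group.
R_1 = 29.5 (n_1 = 5)
R_2 = 17.5 (n_2 = 3)
R_3 = 31 (n_3 = 4)
Step 3: H = 12/(N(N+1)) * sum(R_i^2/n_i) - 3(N+1)
     = 12/(12*13) * (29.5^2/5 + 17.5^2/3 + 31^2/4) - 3*13
     = 0.076923 * 516.383 - 39
     = 0.721795.
Step 4: Ties present; correction factor C = 1 - 18/(12^3 - 12) = 0.989510. Corrected H = 0.721795 / 0.989510 = 0.729446.
Step 5: Under H0, H ~ chi^2(2); p-value = 0.694389.
Step 6: alpha = 0.1. fail to reject H0.

H = 0.7294, df = 2, p = 0.694389, fail to reject H0.


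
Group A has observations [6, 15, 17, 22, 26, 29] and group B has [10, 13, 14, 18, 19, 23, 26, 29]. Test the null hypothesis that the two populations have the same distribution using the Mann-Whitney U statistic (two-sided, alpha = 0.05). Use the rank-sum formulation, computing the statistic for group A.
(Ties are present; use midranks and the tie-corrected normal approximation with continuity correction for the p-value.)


Step 1: Combine and sort all 14 observations; assign midranks.
sorted (value, group): (6,X), (10,Y), (13,Y), (14,Y), (15,X), (17,X), (18,Y), (19,Y), (22,X), (23,Y), (26,X), (26,Y), (29,X), (29,Y)
ranks: 6->1, 10->2, 13->3, 14->4, 15->5, 17->6, 18->7, 19->8, 22->9, 23->10, 26->11.5, 26->11.5, 29->13.5, 29->13.5
Step 2: Rank sum for X: R1 = 1 + 5 + 6 + 9 + 11.5 + 13.5 = 46.
Step 3: U_X = R1 - n1(n1+1)/2 = 46 - 6*7/2 = 46 - 21 = 25.
       U_Y = n1*n2 - U_X = 48 - 25 = 23.
Step 4: Ties are present, so use the tie-corrected normal approximation (with continuity correction) for the p-value.
Step 5: p-value = 0.948419; compare to alpha = 0.05. fail to reject H0.

U_X = 25, p = 0.948419, fail to reject H0 at alpha = 0.05.


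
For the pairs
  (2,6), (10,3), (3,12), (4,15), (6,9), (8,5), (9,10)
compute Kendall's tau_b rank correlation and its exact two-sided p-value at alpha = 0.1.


Step 1: Enumerate the 21 unordered pairs (i,j) with i<j and classify each by sign(x_j-x_i) * sign(y_j-y_i).
  (1,2):dx=+8,dy=-3->D; (1,3):dx=+1,dy=+6->C; (1,4):dx=+2,dy=+9->C; (1,5):dx=+4,dy=+3->C
  (1,6):dx=+6,dy=-1->D; (1,7):dx=+7,dy=+4->C; (2,3):dx=-7,dy=+9->D; (2,4):dx=-6,dy=+12->D
  (2,5):dx=-4,dy=+6->D; (2,6):dx=-2,dy=+2->D; (2,7):dx=-1,dy=+7->D; (3,4):dx=+1,dy=+3->C
  (3,5):dx=+3,dy=-3->D; (3,6):dx=+5,dy=-7->D; (3,7):dx=+6,dy=-2->D; (4,5):dx=+2,dy=-6->D
  (4,6):dx=+4,dy=-10->D; (4,7):dx=+5,dy=-5->D; (5,6):dx=+2,dy=-4->D; (5,7):dx=+3,dy=+1->C
  (6,7):dx=+1,dy=+5->C
Step 2: C = 7, D = 14, total pairs = 21.
Step 3: tau = (C - D)/(n(n-1)/2) = (7 - 14)/21 = -0.333333.
Step 4: Exact two-sided p-value (enumerate n! = 5040 permutations of y under H0): p = 0.381349.
Step 5: alpha = 0.1. fail to reject H0.

tau_b = -0.3333 (C=7, D=14), p = 0.381349, fail to reject H0.


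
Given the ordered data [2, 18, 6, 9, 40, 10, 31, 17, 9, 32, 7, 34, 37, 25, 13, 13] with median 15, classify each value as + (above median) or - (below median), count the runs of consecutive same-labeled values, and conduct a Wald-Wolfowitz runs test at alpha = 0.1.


Step 1: Compute median = 15; label A = above, B = below.
Labels in order: BABBABAABABAAABB  (n_A = 8, n_B = 8)
Step 2: Count runs R = 11.
Step 3: Under H0 (random ordering), E[R] = 2*n_A*n_B/(n_A+n_B) + 1 = 2*8*8/16 + 1 = 9.0000.
        Var[R] = 2*n_A*n_B*(2*n_A*n_B - n_A - n_B) / ((n_A+n_B)^2 * (n_A+n_B-1)) = 14336/3840 = 3.7333.
        SD[R] = 1.9322.
Step 4: Continuity-corrected z = (R - 0.5 - E[R]) / SD[R] = (11 - 0.5 - 9.0000) / 1.9322 = 0.7763.
Step 5: Two-sided p-value via normal approximation = 2*(1 - Phi(|z|)) = 0.437558.
Step 6: alpha = 0.1. fail to reject H0.

R = 11, z = 0.7763, p = 0.437558, fail to reject H0.


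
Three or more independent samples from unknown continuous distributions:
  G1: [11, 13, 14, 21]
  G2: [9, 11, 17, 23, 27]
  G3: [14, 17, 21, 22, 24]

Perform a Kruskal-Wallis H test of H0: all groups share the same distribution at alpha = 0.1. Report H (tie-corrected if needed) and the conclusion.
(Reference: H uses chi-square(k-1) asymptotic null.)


Step 1: Combine all N = 14 observations and assign midranks.
sorted (value, group, rank): (9,G2,1), (11,G1,2.5), (11,G2,2.5), (13,G1,4), (14,G1,5.5), (14,G3,5.5), (17,G2,7.5), (17,G3,7.5), (21,G1,9.5), (21,G3,9.5), (22,G3,11), (23,G2,12), (24,G3,13), (27,G2,14)
Step 2: Sum ranks within each group.
R_1 = 21.5 (n_1 = 4)
R_2 = 37 (n_2 = 5)
R_3 = 46.5 (n_3 = 5)
Step 3: H = 12/(N(N+1)) * sum(R_i^2/n_i) - 3(N+1)
     = 12/(14*15) * (21.5^2/4 + 37^2/5 + 46.5^2/5) - 3*15
     = 0.057143 * 821.812 - 45
     = 1.960714.
Step 4: Ties present; correction factor C = 1 - 24/(14^3 - 14) = 0.991209. Corrected H = 1.960714 / 0.991209 = 1.978104.
Step 5: Under H0, H ~ chi^2(2); p-value = 0.371929.
Step 6: alpha = 0.1. fail to reject H0.

H = 1.9781, df = 2, p = 0.371929, fail to reject H0.


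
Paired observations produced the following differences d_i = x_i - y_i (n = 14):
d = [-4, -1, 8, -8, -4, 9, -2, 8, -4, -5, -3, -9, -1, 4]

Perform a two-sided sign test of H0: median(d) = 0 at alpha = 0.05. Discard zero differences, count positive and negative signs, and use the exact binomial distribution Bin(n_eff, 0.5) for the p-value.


Step 1: Discard zero differences. Original n = 14; n_eff = number of nonzero differences = 14.
Nonzero differences (with sign): -4, -1, +8, -8, -4, +9, -2, +8, -4, -5, -3, -9, -1, +4
Step 2: Count signs: positive = 4, negative = 10.
Step 3: Under H0: P(positive) = 0.5, so the number of positives S ~ Bin(14, 0.5).
Step 4: Two-sided exact p-value = sum of Bin(14,0.5) probabilities at or below the observed probability = 0.179565.
Step 5: alpha = 0.05. fail to reject H0.

n_eff = 14, pos = 4, neg = 10, p = 0.179565, fail to reject H0.


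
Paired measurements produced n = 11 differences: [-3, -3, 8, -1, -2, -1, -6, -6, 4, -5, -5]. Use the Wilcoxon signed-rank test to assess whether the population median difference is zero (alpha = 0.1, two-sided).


Step 1: Drop any zero differences (none here) and take |d_i|.
|d| = [3, 3, 8, 1, 2, 1, 6, 6, 4, 5, 5]
Step 2: Midrank |d_i| (ties get averaged ranks).
ranks: |3|->4.5, |3|->4.5, |8|->11, |1|->1.5, |2|->3, |1|->1.5, |6|->9.5, |6|->9.5, |4|->6, |5|->7.5, |5|->7.5
Step 3: Attach original signs; sum ranks with positive sign and with negative sign.
W+ = 11 + 6 = 17
W- = 4.5 + 4.5 + 1.5 + 3 + 1.5 + 9.5 + 9.5 + 7.5 + 7.5 = 49
(Check: W+ + W- = 66 should equal n(n+1)/2 = 66.)
Step 4: Test statistic W = min(W+, W-) = 17.
Step 5: Ties in |d|, so use the tie-corrected normal approximation.
        E[W] = n(n+1)/4 = 11*12/4 = 33.
        Tie groups: |d|=1 (t=2), |d|=3 (t=2), |d|=5 (t=2), |d|=6 (t=2); sum(t^3 - t) = 24.
        Var[W] = n(n+1)(2n+1)/24 - sum(t^3-t)/48 = 3036/24 - 24/48 = 126.
        z = (W - E[W]) / sqrt(Var[W]) = (17 - 33) / 11.2250 = -1.4254.
        Two-sided p = 2*Phi(z) = 0.154044.
Step 6: alpha = 0.1. fail to reject H0.

W+ = 17, W- = 49, W = min = 17, p = 0.154044, fail to reject H0.


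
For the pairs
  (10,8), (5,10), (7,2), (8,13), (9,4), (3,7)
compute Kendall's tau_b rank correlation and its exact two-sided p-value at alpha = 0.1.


Step 1: Enumerate the 15 unordered pairs (i,j) with i<j and classify each by sign(x_j-x_i) * sign(y_j-y_i).
  (1,2):dx=-5,dy=+2->D; (1,3):dx=-3,dy=-6->C; (1,4):dx=-2,dy=+5->D; (1,5):dx=-1,dy=-4->C
  (1,6):dx=-7,dy=-1->C; (2,3):dx=+2,dy=-8->D; (2,4):dx=+3,dy=+3->C; (2,5):dx=+4,dy=-6->D
  (2,6):dx=-2,dy=-3->C; (3,4):dx=+1,dy=+11->C; (3,5):dx=+2,dy=+2->C; (3,6):dx=-4,dy=+5->D
  (4,5):dx=+1,dy=-9->D; (4,6):dx=-5,dy=-6->C; (5,6):dx=-6,dy=+3->D
Step 2: C = 8, D = 7, total pairs = 15.
Step 3: tau = (C - D)/(n(n-1)/2) = (8 - 7)/15 = 0.066667.
Step 4: Exact two-sided p-value (enumerate n! = 720 permutations of y under H0): p = 1.000000.
Step 5: alpha = 0.1. fail to reject H0.

tau_b = 0.0667 (C=8, D=7), p = 1.000000, fail to reject H0.


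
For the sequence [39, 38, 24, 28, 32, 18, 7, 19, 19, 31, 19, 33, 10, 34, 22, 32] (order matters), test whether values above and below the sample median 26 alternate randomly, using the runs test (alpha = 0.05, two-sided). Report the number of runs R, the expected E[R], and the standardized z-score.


Step 1: Compute median = 26; label A = above, B = below.
Labels in order: AABAABBBBABABABA  (n_A = 8, n_B = 8)
Step 2: Count runs R = 11.
Step 3: Under H0 (random ordering), E[R] = 2*n_A*n_B/(n_A+n_B) + 1 = 2*8*8/16 + 1 = 9.0000.
        Var[R] = 2*n_A*n_B*(2*n_A*n_B - n_A - n_B) / ((n_A+n_B)^2 * (n_A+n_B-1)) = 14336/3840 = 3.7333.
        SD[R] = 1.9322.
Step 4: Continuity-corrected z = (R - 0.5 - E[R]) / SD[R] = (11 - 0.5 - 9.0000) / 1.9322 = 0.7763.
Step 5: Two-sided p-value via normal approximation = 2*(1 - Phi(|z|)) = 0.437558.
Step 6: alpha = 0.05. fail to reject H0.

R = 11, z = 0.7763, p = 0.437558, fail to reject H0.


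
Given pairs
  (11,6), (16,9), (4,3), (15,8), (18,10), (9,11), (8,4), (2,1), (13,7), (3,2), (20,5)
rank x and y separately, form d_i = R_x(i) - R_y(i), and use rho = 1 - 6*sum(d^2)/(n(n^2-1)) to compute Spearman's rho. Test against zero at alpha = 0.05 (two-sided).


Step 1: Rank x and y separately (midranks; no ties here).
rank(x): 11->6, 16->9, 4->3, 15->8, 18->10, 9->5, 8->4, 2->1, 13->7, 3->2, 20->11
rank(y): 6->6, 9->9, 3->3, 8->8, 10->10, 11->11, 4->4, 1->1, 7->7, 2->2, 5->5
Step 2: d_i = R_x(i) - R_y(i); compute d_i^2.
  (6-6)^2=0, (9-9)^2=0, (3-3)^2=0, (8-8)^2=0, (10-10)^2=0, (5-11)^2=36, (4-4)^2=0, (1-1)^2=0, (7-7)^2=0, (2-2)^2=0, (11-5)^2=36
sum(d^2) = 72.
Step 3: rho = 1 - 6*72 / (11*(11^2 - 1)) = 1 - 432/1320 = 0.672727.
Step 4: Under H0, t = rho * sqrt((n-2)/(1-rho^2)) = 2.7277 ~ t(9).
Step 5: Two-sided p-value from the t-distribution with 9 df = 0.023313.
Step 6: alpha = 0.05. reject H0.

rho = 0.6727, p = 0.023313, reject H0 at alpha = 0.05.


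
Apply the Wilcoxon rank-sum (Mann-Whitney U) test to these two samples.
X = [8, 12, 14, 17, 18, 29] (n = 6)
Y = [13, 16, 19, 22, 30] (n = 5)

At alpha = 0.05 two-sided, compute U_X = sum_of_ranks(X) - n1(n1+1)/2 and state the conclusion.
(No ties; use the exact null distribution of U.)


Step 1: Combine and sort all 11 observations; assign midranks.
sorted (value, group): (8,X), (12,X), (13,Y), (14,X), (16,Y), (17,X), (18,X), (19,Y), (22,Y), (29,X), (30,Y)
ranks: 8->1, 12->2, 13->3, 14->4, 16->5, 17->6, 18->7, 19->8, 22->9, 29->10, 30->11
Step 2: Rank sum for X: R1 = 1 + 2 + 4 + 6 + 7 + 10 = 30.
Step 3: U_X = R1 - n1(n1+1)/2 = 30 - 6*7/2 = 30 - 21 = 9.
       U_Y = n1*n2 - U_X = 30 - 9 = 21.
Step 4: No ties, so the exact null distribution of U (based on enumerating the C(11,6) = 462 equally likely rank assignments) gives the two-sided p-value.
Step 5: p-value = 0.329004; compare to alpha = 0.05. fail to reject H0.

U_X = 9, p = 0.329004, fail to reject H0 at alpha = 0.05.


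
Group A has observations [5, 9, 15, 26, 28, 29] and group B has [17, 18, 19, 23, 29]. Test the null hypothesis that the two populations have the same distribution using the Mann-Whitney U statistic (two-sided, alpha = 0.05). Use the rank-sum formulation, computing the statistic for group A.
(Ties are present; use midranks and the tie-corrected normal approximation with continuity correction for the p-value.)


Step 1: Combine and sort all 11 observations; assign midranks.
sorted (value, group): (5,X), (9,X), (15,X), (17,Y), (18,Y), (19,Y), (23,Y), (26,X), (28,X), (29,X), (29,Y)
ranks: 5->1, 9->2, 15->3, 17->4, 18->5, 19->6, 23->7, 26->8, 28->9, 29->10.5, 29->10.5
Step 2: Rank sum for X: R1 = 1 + 2 + 3 + 8 + 9 + 10.5 = 33.5.
Step 3: U_X = R1 - n1(n1+1)/2 = 33.5 - 6*7/2 = 33.5 - 21 = 12.5.
       U_Y = n1*n2 - U_X = 30 - 12.5 = 17.5.
Step 4: Ties are present, so use the tie-corrected normal approximation (with continuity correction) for the p-value.
Step 5: p-value = 0.714379; compare to alpha = 0.05. fail to reject H0.

U_X = 12.5, p = 0.714379, fail to reject H0 at alpha = 0.05.


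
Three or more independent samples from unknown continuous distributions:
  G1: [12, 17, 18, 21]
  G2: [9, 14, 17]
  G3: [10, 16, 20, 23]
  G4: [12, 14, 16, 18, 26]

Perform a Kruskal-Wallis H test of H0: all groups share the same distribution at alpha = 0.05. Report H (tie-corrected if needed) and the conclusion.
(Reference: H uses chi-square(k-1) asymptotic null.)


Step 1: Combine all N = 16 observations and assign midranks.
sorted (value, group, rank): (9,G2,1), (10,G3,2), (12,G1,3.5), (12,G4,3.5), (14,G2,5.5), (14,G4,5.5), (16,G3,7.5), (16,G4,7.5), (17,G1,9.5), (17,G2,9.5), (18,G1,11.5), (18,G4,11.5), (20,G3,13), (21,G1,14), (23,G3,15), (26,G4,16)
Step 2: Sum ranks within each group.
R_1 = 38.5 (n_1 = 4)
R_2 = 16 (n_2 = 3)
R_3 = 37.5 (n_3 = 4)
R_4 = 44 (n_4 = 5)
Step 3: H = 12/(N(N+1)) * sum(R_i^2/n_i) - 3(N+1)
     = 12/(16*17) * (38.5^2/4 + 16^2/3 + 37.5^2/4 + 44^2/5) - 3*17
     = 0.044118 * 1194.66 - 51
     = 1.705515.
Step 4: Ties present; correction factor C = 1 - 30/(16^3 - 16) = 0.992647. Corrected H = 1.705515 / 0.992647 = 1.718148.
Step 5: Under H0, H ~ chi^2(3); p-value = 0.632907.
Step 6: alpha = 0.05. fail to reject H0.

H = 1.7181, df = 3, p = 0.632907, fail to reject H0.


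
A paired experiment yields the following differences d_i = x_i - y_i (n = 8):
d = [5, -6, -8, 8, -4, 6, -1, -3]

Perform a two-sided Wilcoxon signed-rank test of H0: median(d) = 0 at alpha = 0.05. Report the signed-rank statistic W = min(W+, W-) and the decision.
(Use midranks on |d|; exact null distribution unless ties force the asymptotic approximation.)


Step 1: Drop any zero differences (none here) and take |d_i|.
|d| = [5, 6, 8, 8, 4, 6, 1, 3]
Step 2: Midrank |d_i| (ties get averaged ranks).
ranks: |5|->4, |6|->5.5, |8|->7.5, |8|->7.5, |4|->3, |6|->5.5, |1|->1, |3|->2
Step 3: Attach original signs; sum ranks with positive sign and with negative sign.
W+ = 4 + 7.5 + 5.5 = 17
W- = 5.5 + 7.5 + 3 + 1 + 2 = 19
(Check: W+ + W- = 36 should equal n(n+1)/2 = 36.)
Step 4: Test statistic W = min(W+, W-) = 17.
Step 5: Ties in |d|, so use the tie-corrected normal approximation.
        E[W] = n(n+1)/4 = 8*9/4 = 18.
        Tie groups: |d|=6 (t=2), |d|=8 (t=2); sum(t^3 - t) = 12.
        Var[W] = n(n+1)(2n+1)/24 - sum(t^3-t)/48 = 1224/24 - 12/48 = 50.75.
        z = (W - E[W]) / sqrt(Var[W]) = (17 - 18) / 7.1239 = -0.1404.
        Two-sided p = 2*Phi(z) = 0.888366.
Step 6: alpha = 0.05. fail to reject H0.

W+ = 17, W- = 19, W = min = 17, p = 0.888366, fail to reject H0.


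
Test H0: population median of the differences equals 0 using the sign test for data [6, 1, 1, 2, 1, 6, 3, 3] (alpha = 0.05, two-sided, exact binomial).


Step 1: Discard zero differences. Original n = 8; n_eff = number of nonzero differences = 8.
Nonzero differences (with sign): +6, +1, +1, +2, +1, +6, +3, +3
Step 2: Count signs: positive = 8, negative = 0.
Step 3: Under H0: P(positive) = 0.5, so the number of positives S ~ Bin(8, 0.5).
Step 4: Two-sided exact p-value = sum of Bin(8,0.5) probabilities at or below the observed probability = 0.007812.
Step 5: alpha = 0.05. reject H0.

n_eff = 8, pos = 8, neg = 0, p = 0.007812, reject H0.


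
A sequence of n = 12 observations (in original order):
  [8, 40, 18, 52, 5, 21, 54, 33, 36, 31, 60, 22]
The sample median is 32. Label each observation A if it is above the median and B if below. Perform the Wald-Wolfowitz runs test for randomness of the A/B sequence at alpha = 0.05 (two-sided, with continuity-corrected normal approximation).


Step 1: Compute median = 32; label A = above, B = below.
Labels in order: BABABBAAABAB  (n_A = 6, n_B = 6)
Step 2: Count runs R = 9.
Step 3: Under H0 (random ordering), E[R] = 2*n_A*n_B/(n_A+n_B) + 1 = 2*6*6/12 + 1 = 7.0000.
        Var[R] = 2*n_A*n_B*(2*n_A*n_B - n_A - n_B) / ((n_A+n_B)^2 * (n_A+n_B-1)) = 4320/1584 = 2.7273.
        SD[R] = 1.6514.
Step 4: Continuity-corrected z = (R - 0.5 - E[R]) / SD[R] = (9 - 0.5 - 7.0000) / 1.6514 = 0.9083.
Step 5: Two-sided p-value via normal approximation = 2*(1 - Phi(|z|)) = 0.363722.
Step 6: alpha = 0.05. fail to reject H0.

R = 9, z = 0.9083, p = 0.363722, fail to reject H0.


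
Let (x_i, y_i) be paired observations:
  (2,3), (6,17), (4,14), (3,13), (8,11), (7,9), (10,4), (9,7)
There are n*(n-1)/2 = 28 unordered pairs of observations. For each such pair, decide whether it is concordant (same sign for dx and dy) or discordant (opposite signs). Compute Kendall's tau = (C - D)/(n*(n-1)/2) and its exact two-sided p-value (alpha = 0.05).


Step 1: Enumerate the 28 unordered pairs (i,j) with i<j and classify each by sign(x_j-x_i) * sign(y_j-y_i).
  (1,2):dx=+4,dy=+14->C; (1,3):dx=+2,dy=+11->C; (1,4):dx=+1,dy=+10->C; (1,5):dx=+6,dy=+8->C
  (1,6):dx=+5,dy=+6->C; (1,7):dx=+8,dy=+1->C; (1,8):dx=+7,dy=+4->C; (2,3):dx=-2,dy=-3->C
  (2,4):dx=-3,dy=-4->C; (2,5):dx=+2,dy=-6->D; (2,6):dx=+1,dy=-8->D; (2,7):dx=+4,dy=-13->D
  (2,8):dx=+3,dy=-10->D; (3,4):dx=-1,dy=-1->C; (3,5):dx=+4,dy=-3->D; (3,6):dx=+3,dy=-5->D
  (3,7):dx=+6,dy=-10->D; (3,8):dx=+5,dy=-7->D; (4,5):dx=+5,dy=-2->D; (4,6):dx=+4,dy=-4->D
  (4,7):dx=+7,dy=-9->D; (4,8):dx=+6,dy=-6->D; (5,6):dx=-1,dy=-2->C; (5,7):dx=+2,dy=-7->D
  (5,8):dx=+1,dy=-4->D; (6,7):dx=+3,dy=-5->D; (6,8):dx=+2,dy=-2->D; (7,8):dx=-1,dy=+3->D
Step 2: C = 11, D = 17, total pairs = 28.
Step 3: tau = (C - D)/(n(n-1)/2) = (11 - 17)/28 = -0.214286.
Step 4: Exact two-sided p-value (enumerate n! = 40320 permutations of y under H0): p = 0.548413.
Step 5: alpha = 0.05. fail to reject H0.

tau_b = -0.2143 (C=11, D=17), p = 0.548413, fail to reject H0.


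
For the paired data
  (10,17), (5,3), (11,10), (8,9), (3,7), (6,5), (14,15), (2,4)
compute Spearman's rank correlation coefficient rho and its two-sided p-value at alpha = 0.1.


Step 1: Rank x and y separately (midranks; no ties here).
rank(x): 10->6, 5->3, 11->7, 8->5, 3->2, 6->4, 14->8, 2->1
rank(y): 17->8, 3->1, 10->6, 9->5, 7->4, 5->3, 15->7, 4->2
Step 2: d_i = R_x(i) - R_y(i); compute d_i^2.
  (6-8)^2=4, (3-1)^2=4, (7-6)^2=1, (5-5)^2=0, (2-4)^2=4, (4-3)^2=1, (8-7)^2=1, (1-2)^2=1
sum(d^2) = 16.
Step 3: rho = 1 - 6*16 / (8*(8^2 - 1)) = 1 - 96/504 = 0.809524.
Step 4: Under H0, t = rho * sqrt((n-2)/(1-rho^2)) = 3.3776 ~ t(6).
Step 5: Two-sided p-value from the t-distribution with 6 df = 0.014903.
Step 6: alpha = 0.1. reject H0.

rho = 0.8095, p = 0.014903, reject H0 at alpha = 0.1.


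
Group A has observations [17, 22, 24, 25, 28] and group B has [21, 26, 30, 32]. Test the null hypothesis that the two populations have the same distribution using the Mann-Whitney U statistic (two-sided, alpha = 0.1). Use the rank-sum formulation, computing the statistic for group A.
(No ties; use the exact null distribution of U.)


Step 1: Combine and sort all 9 observations; assign midranks.
sorted (value, group): (17,X), (21,Y), (22,X), (24,X), (25,X), (26,Y), (28,X), (30,Y), (32,Y)
ranks: 17->1, 21->2, 22->3, 24->4, 25->5, 26->6, 28->7, 30->8, 32->9
Step 2: Rank sum for X: R1 = 1 + 3 + 4 + 5 + 7 = 20.
Step 3: U_X = R1 - n1(n1+1)/2 = 20 - 5*6/2 = 20 - 15 = 5.
       U_Y = n1*n2 - U_X = 20 - 5 = 15.
Step 4: No ties, so the exact null distribution of U (based on enumerating the C(9,5) = 126 equally likely rank assignments) gives the two-sided p-value.
Step 5: p-value = 0.285714; compare to alpha = 0.1. fail to reject H0.

U_X = 5, p = 0.285714, fail to reject H0 at alpha = 0.1.


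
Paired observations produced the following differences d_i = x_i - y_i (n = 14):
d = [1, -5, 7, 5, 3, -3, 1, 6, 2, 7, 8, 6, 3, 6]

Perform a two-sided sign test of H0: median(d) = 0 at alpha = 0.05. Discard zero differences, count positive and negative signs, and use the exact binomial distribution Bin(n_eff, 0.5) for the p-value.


Step 1: Discard zero differences. Original n = 14; n_eff = number of nonzero differences = 14.
Nonzero differences (with sign): +1, -5, +7, +5, +3, -3, +1, +6, +2, +7, +8, +6, +3, +6
Step 2: Count signs: positive = 12, negative = 2.
Step 3: Under H0: P(positive) = 0.5, so the number of positives S ~ Bin(14, 0.5).
Step 4: Two-sided exact p-value = sum of Bin(14,0.5) probabilities at or below the observed probability = 0.012939.
Step 5: alpha = 0.05. reject H0.

n_eff = 14, pos = 12, neg = 2, p = 0.012939, reject H0.


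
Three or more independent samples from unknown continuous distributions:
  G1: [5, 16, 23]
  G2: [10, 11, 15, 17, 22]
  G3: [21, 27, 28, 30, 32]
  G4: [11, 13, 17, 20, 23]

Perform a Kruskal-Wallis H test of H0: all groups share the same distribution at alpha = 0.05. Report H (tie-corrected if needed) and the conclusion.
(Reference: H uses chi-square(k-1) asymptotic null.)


Step 1: Combine all N = 18 observations and assign midranks.
sorted (value, group, rank): (5,G1,1), (10,G2,2), (11,G2,3.5), (11,G4,3.5), (13,G4,5), (15,G2,6), (16,G1,7), (17,G2,8.5), (17,G4,8.5), (20,G4,10), (21,G3,11), (22,G2,12), (23,G1,13.5), (23,G4,13.5), (27,G3,15), (28,G3,16), (30,G3,17), (32,G3,18)
Step 2: Sum ranks within each group.
R_1 = 21.5 (n_1 = 3)
R_2 = 32 (n_2 = 5)
R_3 = 77 (n_3 = 5)
R_4 = 40.5 (n_4 = 5)
Step 3: H = 12/(N(N+1)) * sum(R_i^2/n_i) - 3(N+1)
     = 12/(18*19) * (21.5^2/3 + 32^2/5 + 77^2/5 + 40.5^2/5) - 3*19
     = 0.035088 * 1872.73 - 57
     = 8.709942.
Step 4: Ties present; correction factor C = 1 - 18/(18^3 - 18) = 0.996904. Corrected H = 8.709942 / 0.996904 = 8.736991.
Step 5: Under H0, H ~ chi^2(3); p-value = 0.033000.
Step 6: alpha = 0.05. reject H0.

H = 8.7370, df = 3, p = 0.033000, reject H0.


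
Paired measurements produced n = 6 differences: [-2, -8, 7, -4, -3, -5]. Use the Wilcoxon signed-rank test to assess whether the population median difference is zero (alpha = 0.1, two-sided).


Step 1: Drop any zero differences (none here) and take |d_i|.
|d| = [2, 8, 7, 4, 3, 5]
Step 2: Midrank |d_i| (ties get averaged ranks).
ranks: |2|->1, |8|->6, |7|->5, |4|->3, |3|->2, |5|->4
Step 3: Attach original signs; sum ranks with positive sign and with negative sign.
W+ = 5 = 5
W- = 1 + 6 + 3 + 2 + 4 = 16
(Check: W+ + W- = 21 should equal n(n+1)/2 = 21.)
Step 4: Test statistic W = min(W+, W-) = 5.
Step 5: No ties, so the exact null distribution over the 2^6 = 64 sign assignments gives the two-sided p-value = 0.312500.
Step 6: alpha = 0.1. fail to reject H0.

W+ = 5, W- = 16, W = min = 5, p = 0.312500, fail to reject H0.


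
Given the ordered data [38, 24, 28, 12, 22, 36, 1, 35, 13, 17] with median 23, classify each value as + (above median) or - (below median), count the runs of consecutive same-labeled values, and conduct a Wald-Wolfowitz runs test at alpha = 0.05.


Step 1: Compute median = 23; label A = above, B = below.
Labels in order: AAABBABABB  (n_A = 5, n_B = 5)
Step 2: Count runs R = 6.
Step 3: Under H0 (random ordering), E[R] = 2*n_A*n_B/(n_A+n_B) + 1 = 2*5*5/10 + 1 = 6.0000.
        Var[R] = 2*n_A*n_B*(2*n_A*n_B - n_A - n_B) / ((n_A+n_B)^2 * (n_A+n_B-1)) = 2000/900 = 2.2222.
        SD[R] = 1.4907.
Step 4: R = E[R], so z = 0 with no continuity correction.
Step 5: Two-sided p-value via normal approximation = 2*(1 - Phi(|z|)) = 1.000000.
Step 6: alpha = 0.05. fail to reject H0.

R = 6, z = 0.0000, p = 1.000000, fail to reject H0.


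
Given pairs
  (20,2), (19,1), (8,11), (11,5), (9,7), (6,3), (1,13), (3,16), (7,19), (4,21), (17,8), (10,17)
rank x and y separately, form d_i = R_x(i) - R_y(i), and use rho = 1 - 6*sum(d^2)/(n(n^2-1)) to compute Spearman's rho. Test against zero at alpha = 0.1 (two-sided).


Step 1: Rank x and y separately (midranks; no ties here).
rank(x): 20->12, 19->11, 8->6, 11->9, 9->7, 6->4, 1->1, 3->2, 7->5, 4->3, 17->10, 10->8
rank(y): 2->2, 1->1, 11->7, 5->4, 7->5, 3->3, 13->8, 16->9, 19->11, 21->12, 8->6, 17->10
Step 2: d_i = R_x(i) - R_y(i); compute d_i^2.
  (12-2)^2=100, (11-1)^2=100, (6-7)^2=1, (9-4)^2=25, (7-5)^2=4, (4-3)^2=1, (1-8)^2=49, (2-9)^2=49, (5-11)^2=36, (3-12)^2=81, (10-6)^2=16, (8-10)^2=4
sum(d^2) = 466.
Step 3: rho = 1 - 6*466 / (12*(12^2 - 1)) = 1 - 2796/1716 = -0.629371.
Step 4: Under H0, t = rho * sqrt((n-2)/(1-rho^2)) = -2.5611 ~ t(10).
Step 5: Two-sided p-value from the t-distribution with 10 df = 0.028320.
Step 6: alpha = 0.1. reject H0.

rho = -0.6294, p = 0.028320, reject H0 at alpha = 0.1.
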